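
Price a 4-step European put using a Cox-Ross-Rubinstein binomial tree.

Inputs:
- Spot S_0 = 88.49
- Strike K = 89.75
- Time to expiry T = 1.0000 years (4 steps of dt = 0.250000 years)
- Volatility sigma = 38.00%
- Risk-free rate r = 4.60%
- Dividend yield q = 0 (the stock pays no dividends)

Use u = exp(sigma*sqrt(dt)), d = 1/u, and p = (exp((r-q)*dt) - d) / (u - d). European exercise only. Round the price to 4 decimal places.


dt = T/N = 0.250000
u = exp(sigma*sqrt(dt)) = 1.209250; d = 1/u = 0.826959
p = (exp((r-q)*dt) - d) / (u - d) = 0.482898
Discount per step: exp(-r*dt) = 0.988566
Stock lattice S(k, i) with i counting down-moves:
  k=0: S(0,0) = 88.4900
  k=1: S(1,0) = 107.0065; S(1,1) = 73.1776
  k=2: S(2,0) = 129.3976; S(2,1) = 88.4900; S(2,2) = 60.5149
  k=3: S(3,0) = 156.4740; S(3,1) = 107.0065; S(3,2) = 73.1776; S(3,3) = 50.0433
  k=4: S(4,0) = 189.2161; S(4,1) = 129.3976; S(4,2) = 88.4900; S(4,3) = 60.5149; S(4,4) = 41.3838
Terminal payoffs V(N, i) = max(K - S_T, 0):
  V(4,0) = 0.000000; V(4,1) = 0.000000; V(4,2) = 1.260000; V(4,3) = 29.235104; V(4,4) = 48.366198
Backward induction: V(k, i) = exp(-r*dt) * [p * V(k+1, i) + (1-p) * V(k+1, i+1)].
  V(3,0) = exp(-r*dt) * [p*0.000000 + (1-p)*0.000000] = 0.000000
  V(3,1) = exp(-r*dt) * [p*0.000000 + (1-p)*1.260000] = 0.644099
  V(3,2) = exp(-r*dt) * [p*1.260000 + (1-p)*29.235104] = 15.546173
  V(3,3) = exp(-r*dt) * [p*29.235104 + (1-p)*48.366198] = 38.680441
  V(2,0) = exp(-r*dt) * [p*0.000000 + (1-p)*0.644099] = 0.329257
  V(2,1) = exp(-r*dt) * [p*0.644099 + (1-p)*15.546173] = 8.254519
  V(2,2) = exp(-r*dt) * [p*15.546173 + (1-p)*38.680441] = 27.194412
  V(1,0) = exp(-r*dt) * [p*0.329257 + (1-p)*8.254519] = 4.376803
  V(1,1) = exp(-r*dt) * [p*8.254519 + (1-p)*27.194412] = 17.842011
  V(0,0) = exp(-r*dt) * [p*4.376803 + (1-p)*17.842011] = 11.210031

Answer: Price = V(0,0) = 11.2100


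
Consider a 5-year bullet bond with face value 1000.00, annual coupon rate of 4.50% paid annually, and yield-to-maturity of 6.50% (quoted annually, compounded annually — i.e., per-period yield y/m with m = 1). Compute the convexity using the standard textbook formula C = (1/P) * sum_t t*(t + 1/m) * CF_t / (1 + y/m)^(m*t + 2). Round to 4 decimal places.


Answer: Convexity = 23.4154

Derivation:
Coupon per period c = face * coupon_rate / m = 45.000000
Periods per year m = 1; per-period yield y/m = 0.065000
Number of cashflows N = 5
Cashflows (t years, CF_t, discount factor 1/(1+y/m)^(m*t), PV):
  t = 1.0000: CF_t = 45.000000, DF = 0.938967, PV = 42.253521
  t = 2.0000: CF_t = 45.000000, DF = 0.881659, PV = 39.674668
  t = 3.0000: CF_t = 45.000000, DF = 0.827849, PV = 37.253209
  t = 4.0000: CF_t = 45.000000, DF = 0.777323, PV = 34.979539
  t = 5.0000: CF_t = 1045.000000, DF = 0.729881, PV = 762.725474
Price P = sum_t PV_t = 916.886411
Convexity numerator sum_t t*(t + 1/m) * CF_t / (1+y/m)^(m*t + 2):
  t = 1.0000: term = 74.506418
  t = 2.0000: term = 209.877235
  t = 3.0000: term = 394.135652
  t = 4.0000: term = 616.800707
  t = 5.0000: term = 20173.919835
Convexity = (1/P) * sum = 21469.239847 / 916.886411 = 23.415376


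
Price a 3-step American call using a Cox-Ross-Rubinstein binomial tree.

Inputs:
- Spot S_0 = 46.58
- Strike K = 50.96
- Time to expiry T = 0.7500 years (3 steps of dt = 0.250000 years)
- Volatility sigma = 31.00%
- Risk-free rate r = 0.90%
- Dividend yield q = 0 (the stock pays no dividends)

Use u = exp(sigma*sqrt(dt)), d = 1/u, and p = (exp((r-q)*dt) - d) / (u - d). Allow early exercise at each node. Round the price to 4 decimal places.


Answer: Price = V(0,0) = 3.5626

Derivation:
dt = T/N = 0.250000
u = exp(sigma*sqrt(dt)) = 1.167658; d = 1/u = 0.856415
p = (exp((r-q)*dt) - d) / (u - d) = 0.468565
Discount per step: exp(-r*dt) = 0.997753
Stock lattice S(k, i) with i counting down-moves:
  k=0: S(0,0) = 46.5800
  k=1: S(1,0) = 54.3895; S(1,1) = 39.8918
  k=2: S(2,0) = 63.5083; S(2,1) = 46.5800; S(2,2) = 34.1640
  k=3: S(3,0) = 74.1560; S(3,1) = 54.3895; S(3,2) = 39.8918; S(3,3) = 29.2585
Terminal payoffs V(N, i) = max(S_T - K, 0):
  V(3,0) = 23.196021; V(3,1) = 3.429508; V(3,2) = 0.000000; V(3,3) = 0.000000
Backward induction: V(k, i) = exp(-r*dt) * [p * V(k+1, i) + (1-p) * V(k+1, i+1)]; then take max(V_cont, immediate exercise) for American.
  V(2,0) = exp(-r*dt) * [p*23.196021 + (1-p)*3.429508] = 12.662873; exercise = 12.548342; V(2,0) = max -> 12.662873
  V(2,1) = exp(-r*dt) * [p*3.429508 + (1-p)*0.000000] = 1.603334; exercise = 0.000000; V(2,1) = max -> 1.603334
  V(2,2) = exp(-r*dt) * [p*0.000000 + (1-p)*0.000000] = 0.000000; exercise = 0.000000; V(2,2) = max -> 0.000000
  V(1,0) = exp(-r*dt) * [p*12.662873 + (1-p)*1.603334] = 6.770193; exercise = 3.429508; V(1,0) = max -> 6.770193
  V(1,1) = exp(-r*dt) * [p*1.603334 + (1-p)*0.000000] = 0.749577; exercise = 0.000000; V(1,1) = max -> 0.749577
  V(0,0) = exp(-r*dt) * [p*6.770193 + (1-p)*0.749577] = 3.562600; exercise = 0.000000; V(0,0) = max -> 3.562600


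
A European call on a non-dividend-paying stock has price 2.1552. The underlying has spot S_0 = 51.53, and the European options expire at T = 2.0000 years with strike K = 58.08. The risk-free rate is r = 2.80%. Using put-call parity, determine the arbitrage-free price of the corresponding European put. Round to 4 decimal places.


Put-call parity: C - P = S_0 * exp(-qT) - K * exp(-rT).
S_0 * exp(-qT) = 51.5300 * 1.00000000 = 51.53000000
K * exp(-rT) = 58.0800 * 0.94553914 = 54.91691301
P = C - S*exp(-qT) + K*exp(-rT)
P = 2.1552 - 51.53000000 + 54.91691301 = 5.5421

Answer: Put price = 5.5421


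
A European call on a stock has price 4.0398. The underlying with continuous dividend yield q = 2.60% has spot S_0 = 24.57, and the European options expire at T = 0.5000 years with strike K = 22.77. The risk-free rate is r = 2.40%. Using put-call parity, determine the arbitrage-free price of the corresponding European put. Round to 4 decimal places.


Put-call parity: C - P = S_0 * exp(-qT) - K * exp(-rT).
S_0 * exp(-qT) = 24.5700 * 0.98708414 = 24.25265720
K * exp(-rT) = 22.7700 * 0.98807171 = 22.49839290
P = C - S*exp(-qT) + K*exp(-rT)
P = 4.0398 - 24.25265720 + 22.49839290 = 2.2855

Answer: Put price = 2.2855


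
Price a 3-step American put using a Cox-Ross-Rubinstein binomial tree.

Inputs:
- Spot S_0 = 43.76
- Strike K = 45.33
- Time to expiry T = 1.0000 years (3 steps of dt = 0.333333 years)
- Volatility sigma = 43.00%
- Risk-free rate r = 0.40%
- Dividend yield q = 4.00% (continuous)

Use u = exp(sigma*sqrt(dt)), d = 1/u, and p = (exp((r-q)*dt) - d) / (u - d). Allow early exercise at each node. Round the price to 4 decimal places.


Answer: Price = V(0,0) = 9.6601

Derivation:
dt = T/N = 0.333333
u = exp(sigma*sqrt(dt)) = 1.281794; d = 1/u = 0.780157
p = (exp((r-q)*dt) - d) / (u - d) = 0.414473
Discount per step: exp(-r*dt) = 0.998668
Stock lattice S(k, i) with i counting down-moves:
  k=0: S(0,0) = 43.7600
  k=1: S(1,0) = 56.0913; S(1,1) = 34.1397
  k=2: S(2,0) = 71.8975; S(2,1) = 43.7600; S(2,2) = 26.6343
  k=3: S(3,0) = 92.1578; S(3,1) = 56.0913; S(3,2) = 34.1397; S(3,3) = 20.7789
Terminal payoffs V(N, i) = max(K - S_T, 0):
  V(3,0) = 0.000000; V(3,1) = 0.000000; V(3,2) = 11.190347; V(3,3) = 24.551095
Backward induction: V(k, i) = exp(-r*dt) * [p * V(k+1, i) + (1-p) * V(k+1, i+1)]; then take max(V_cont, immediate exercise) for American.
  V(2,0) = exp(-r*dt) * [p*0.000000 + (1-p)*0.000000] = 0.000000; exercise = 0.000000; V(2,0) = max -> 0.000000
  V(2,1) = exp(-r*dt) * [p*0.000000 + (1-p)*11.190347] = 6.543520; exercise = 1.570000; V(2,1) = max -> 6.543520
  V(2,2) = exp(-r*dt) * [p*11.190347 + (1-p)*24.551095] = 18.988092; exercise = 18.695725; V(2,2) = max -> 18.988092
  V(1,0) = exp(-r*dt) * [p*0.000000 + (1-p)*6.543520] = 3.826303; exercise = 0.000000; V(1,0) = max -> 3.826303
  V(1,1) = exp(-r*dt) * [p*6.543520 + (1-p)*18.988092] = 13.811726; exercise = 11.190347; V(1,1) = max -> 13.811726
  V(0,0) = exp(-r*dt) * [p*3.826303 + (1-p)*13.811726] = 9.660149; exercise = 1.570000; V(0,0) = max -> 9.660149


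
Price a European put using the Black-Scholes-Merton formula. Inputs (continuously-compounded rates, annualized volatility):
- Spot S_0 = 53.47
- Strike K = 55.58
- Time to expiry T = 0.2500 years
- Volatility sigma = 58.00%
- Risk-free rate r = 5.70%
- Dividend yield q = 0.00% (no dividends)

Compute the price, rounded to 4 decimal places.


Answer: Price = 6.9246

Derivation:
d1 = (ln(S/K) + (r - q + 0.5*sigma^2) * T) / (sigma * sqrt(T)) = 0.06068043
d2 = d1 - sigma * sqrt(T) = -0.22931957
exp(-rT) = 0.98585105; exp(-qT) = 1.00000000
P = K * exp(-rT) * N(-d2) - S_0 * exp(-qT) * N(-d1)
N(-d1) = 0.47580686; N(-d2) = 0.59068973
P = 55.5800 * 0.98585105 * 0.59068973 - 53.4700 * 1.00000000 * 0.47580686 = 6.9246


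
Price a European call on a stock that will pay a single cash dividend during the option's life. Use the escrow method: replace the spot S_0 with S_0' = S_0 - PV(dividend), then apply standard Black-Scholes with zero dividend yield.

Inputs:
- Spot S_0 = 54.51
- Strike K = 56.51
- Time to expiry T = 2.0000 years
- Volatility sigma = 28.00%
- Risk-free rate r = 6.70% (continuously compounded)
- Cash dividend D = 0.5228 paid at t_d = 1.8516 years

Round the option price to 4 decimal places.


PV(D) = D * exp(-r * t_d) = 0.5228 * 0.88332931 = 0.46180456
S_0' = S_0 - PV(D) = 54.5100 - 0.46180456 = 54.04819544
d1 = (ln(S_0'/K) + (r + sigma^2/2)*T) / (sigma*sqrt(T)) = 0.42390684
d2 = d1 - sigma*sqrt(T) = 0.02792704
exp(-rT) = 0.87459006
N(d1) = 0.66418312; N(d2) = 0.51113983
C = S_0' * N(d1) - K * exp(-rT) * N(d2) = 54.04819544 * 0.66418312 - 56.5100 * 0.87459006 * 0.51113983 = 10.6358

Answer: Price = 10.6358


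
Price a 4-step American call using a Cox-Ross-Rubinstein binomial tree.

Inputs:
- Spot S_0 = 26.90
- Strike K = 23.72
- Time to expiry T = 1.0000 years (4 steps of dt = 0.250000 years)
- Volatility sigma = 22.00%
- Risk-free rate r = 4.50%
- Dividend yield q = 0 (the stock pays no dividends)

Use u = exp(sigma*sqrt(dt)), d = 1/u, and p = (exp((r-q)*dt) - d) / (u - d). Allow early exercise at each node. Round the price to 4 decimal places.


dt = T/N = 0.250000
u = exp(sigma*sqrt(dt)) = 1.116278; d = 1/u = 0.895834
p = (exp((r-q)*dt) - d) / (u - d) = 0.523849
Discount per step: exp(-r*dt) = 0.988813
Stock lattice S(k, i) with i counting down-moves:
  k=0: S(0,0) = 26.9000
  k=1: S(1,0) = 30.0279; S(1,1) = 24.0979
  k=2: S(2,0) = 33.5195; S(2,1) = 26.9000; S(2,2) = 21.5878
  k=3: S(3,0) = 37.4170; S(3,1) = 30.0279; S(3,2) = 24.0979; S(3,3) = 19.3390
  k=4: S(4,0) = 41.7678; S(4,1) = 33.5195; S(4,2) = 26.9000; S(4,3) = 21.5878; S(4,4) = 17.3246
Terminal payoffs V(N, i) = max(S_T - K, 0):
  V(4,0) = 18.047824; V(4,1) = 9.799464; V(4,2) = 3.180000; V(4,3) = 0.000000; V(4,4) = 0.000000
Backward induction: V(k, i) = exp(-r*dt) * [p * V(k+1, i) + (1-p) * V(k+1, i+1)]; then take max(V_cont, immediate exercise) for American.
  V(3,0) = exp(-r*dt) * [p*18.047824 + (1-p)*9.799464] = 13.962397; exercise = 13.697043; V(3,0) = max -> 13.962397
  V(3,1) = exp(-r*dt) * [p*9.799464 + (1-p)*3.180000] = 6.573235; exercise = 6.307880; V(3,1) = max -> 6.573235
  V(3,2) = exp(-r*dt) * [p*3.180000 + (1-p)*0.000000] = 1.647205; exercise = 0.377938; V(3,2) = max -> 1.647205
  V(3,3) = exp(-r*dt) * [p*0.000000 + (1-p)*0.000000] = 0.000000; exercise = 0.000000; V(3,3) = max -> 0.000000
  V(2,0) = exp(-r*dt) * [p*13.962397 + (1-p)*6.573235] = 10.327205; exercise = 9.799464; V(2,0) = max -> 10.327205
  V(2,1) = exp(-r*dt) * [p*6.573235 + (1-p)*1.647205] = 4.180407; exercise = 3.180000; V(2,1) = max -> 4.180407
  V(2,2) = exp(-r*dt) * [p*1.647205 + (1-p)*0.000000] = 0.853234; exercise = 0.000000; V(2,2) = max -> 0.853234
  V(1,0) = exp(-r*dt) * [p*10.327205 + (1-p)*4.180407] = 7.317614; exercise = 6.307880; V(1,0) = max -> 7.317614
  V(1,1) = exp(-r*dt) * [p*4.180407 + (1-p)*0.853234] = 2.567127; exercise = 0.377938; V(1,1) = max -> 2.567127
  V(0,0) = exp(-r*dt) * [p*7.317614 + (1-p)*2.567127] = 4.999109; exercise = 3.180000; V(0,0) = max -> 4.999109

Answer: Price = V(0,0) = 4.9991


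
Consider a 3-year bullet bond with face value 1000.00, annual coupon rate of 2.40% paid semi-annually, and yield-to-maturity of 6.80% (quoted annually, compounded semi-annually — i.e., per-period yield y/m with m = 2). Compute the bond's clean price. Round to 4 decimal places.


Coupon per period c = face * coupon_rate / m = 12.000000
Periods per year m = 2; per-period yield y/m = 0.034000
Number of cashflows N = 6
Cashflows (t years, CF_t, discount factor 1/(1+y/m)^(m*t), PV):
  t = 0.5000: CF_t = 12.000000, DF = 0.967118, PV = 11.605416
  t = 1.0000: CF_t = 12.000000, DF = 0.935317, PV = 11.223806
  t = 1.5000: CF_t = 12.000000, DF = 0.904562, PV = 10.854745
  t = 2.0000: CF_t = 12.000000, DF = 0.874818, PV = 10.497819
  t = 2.5000: CF_t = 12.000000, DF = 0.846052, PV = 10.152630
  t = 3.0000: CF_t = 1012.000000, DF = 0.818233, PV = 828.051370
Price P = sum_t PV_t = 882.385786

Answer: Price = 882.3858


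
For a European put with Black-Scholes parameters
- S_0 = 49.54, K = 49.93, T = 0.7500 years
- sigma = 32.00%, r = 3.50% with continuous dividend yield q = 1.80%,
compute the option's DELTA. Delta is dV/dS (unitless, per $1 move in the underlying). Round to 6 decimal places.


d1 = 0.1562757259; d2 = -0.1208524034
phi(d1) = 0.3941003982; exp(-qT) = 0.9865907163; exp(-rT) = 0.9740915363
N(-d1) = 0.4379078446
Delta = -exp(-qT) * N(-d1) = -0.9865907163 * 0.4379078446 = -0.432036

Answer: Delta = -0.432036


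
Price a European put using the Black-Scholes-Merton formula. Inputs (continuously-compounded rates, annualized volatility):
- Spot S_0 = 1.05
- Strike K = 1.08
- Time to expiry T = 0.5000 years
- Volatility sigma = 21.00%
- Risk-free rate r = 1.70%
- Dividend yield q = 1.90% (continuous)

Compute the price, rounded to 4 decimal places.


Answer: Price = 0.0791

Derivation:
d1 = (ln(S/K) + (r - q + 0.5*sigma^2) * T) / (sigma * sqrt(T)) = -0.12220069
d2 = d1 - sigma * sqrt(T) = -0.27069312
exp(-rT) = 0.99153602; exp(-qT) = 0.99054498
P = K * exp(-rT) * N(-d2) - S_0 * exp(-qT) * N(-d1)
N(-d1) = 0.54862996; N(-d2) = 0.60668646
P = 1.0800 * 0.99153602 * 0.60668646 - 1.0500 * 0.99054498 * 0.54862996 = 0.0791


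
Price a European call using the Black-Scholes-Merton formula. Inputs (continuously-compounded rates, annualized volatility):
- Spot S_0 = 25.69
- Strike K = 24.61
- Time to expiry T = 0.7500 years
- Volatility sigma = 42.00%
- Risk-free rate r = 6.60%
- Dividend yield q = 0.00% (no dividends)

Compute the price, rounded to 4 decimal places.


Answer: Price = 4.7904

Derivation:
d1 = (ln(S/K) + (r - q + 0.5*sigma^2) * T) / (sigma * sqrt(T)) = 0.43603402
d2 = d1 - sigma * sqrt(T) = 0.07230335
exp(-rT) = 0.95170516; exp(-qT) = 1.00000000
C = S_0 * exp(-qT) * N(d1) - K * exp(-rT) * N(d2)
N(d1) = 0.66859398; N(d2) = 0.52881975
C = 25.6900 * 1.00000000 * 0.66859398 - 24.6100 * 0.95170516 * 0.52881975 = 4.7904


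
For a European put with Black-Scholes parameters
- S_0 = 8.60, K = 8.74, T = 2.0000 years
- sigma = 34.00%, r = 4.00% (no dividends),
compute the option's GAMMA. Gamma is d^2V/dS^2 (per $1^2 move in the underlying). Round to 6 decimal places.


d1 = 0.3732109874; d2 = -0.1076216238
phi(d1) = 0.3721040521; exp(-qT) = 1.0000000000; exp(-rT) = 0.9231163464
Gamma = exp(-qT) * phi(d1) / (S * sigma * sqrt(T)) = 1.0000000000 * 0.3721040521 / (8.6000 * 0.3400 * 1.4142135624) = 0.089985

Answer: Gamma = 0.089985


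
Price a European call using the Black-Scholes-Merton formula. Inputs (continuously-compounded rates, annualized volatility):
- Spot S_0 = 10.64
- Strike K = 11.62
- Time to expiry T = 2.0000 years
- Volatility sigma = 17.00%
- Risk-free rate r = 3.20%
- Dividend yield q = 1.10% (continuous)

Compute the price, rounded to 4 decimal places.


d1 = (ln(S/K) + (r - q + 0.5*sigma^2) * T) / (sigma * sqrt(T)) = -0.07157280
d2 = d1 - sigma * sqrt(T) = -0.31198910
exp(-rT) = 0.93800500; exp(-qT) = 0.97824024
C = S_0 * exp(-qT) * N(d1) - K * exp(-rT) * N(d2)
N(d1) = 0.47147094; N(d2) = 0.37752440
C = 10.6400 * 0.97824024 * 0.47147094 - 11.6200 * 0.93800500 * 0.37752440 = 0.7924

Answer: Price = 0.7924


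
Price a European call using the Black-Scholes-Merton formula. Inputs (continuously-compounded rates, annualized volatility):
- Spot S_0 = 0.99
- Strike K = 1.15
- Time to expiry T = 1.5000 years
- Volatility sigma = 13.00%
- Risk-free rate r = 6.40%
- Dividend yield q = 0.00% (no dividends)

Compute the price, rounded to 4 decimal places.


d1 = (ln(S/K) + (r - q + 0.5*sigma^2) * T) / (sigma * sqrt(T)) = -0.25837267
d2 = d1 - sigma * sqrt(T) = -0.41758950
exp(-rT) = 0.90846402; exp(-qT) = 1.00000000
C = S_0 * exp(-qT) * N(d1) - K * exp(-rT) * N(d2)
N(d1) = 0.39805965; N(d2) = 0.33812364
C = 0.9900 * 1.00000000 * 0.39805965 - 1.1500 * 0.90846402 * 0.33812364 = 0.0408

Answer: Price = 0.0408


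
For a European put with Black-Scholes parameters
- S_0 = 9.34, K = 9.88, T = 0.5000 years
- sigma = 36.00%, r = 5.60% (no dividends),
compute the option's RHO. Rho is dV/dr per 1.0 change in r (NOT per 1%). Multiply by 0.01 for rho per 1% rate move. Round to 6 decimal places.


Answer: Rho = -2.853779

Derivation:
d1 = 0.0164745685; d2 = -0.2380838727
phi(d1) = 0.3988881453; exp(-qT) = 1.0000000000; exp(-rT) = 0.9723883668
N(-d2) = 0.5940919786
Rho = -K*T*exp(-rT)*N(-d2) = -9.8800 * 0.5000 * 0.9723883668 * 0.5940919786 = -2.853779


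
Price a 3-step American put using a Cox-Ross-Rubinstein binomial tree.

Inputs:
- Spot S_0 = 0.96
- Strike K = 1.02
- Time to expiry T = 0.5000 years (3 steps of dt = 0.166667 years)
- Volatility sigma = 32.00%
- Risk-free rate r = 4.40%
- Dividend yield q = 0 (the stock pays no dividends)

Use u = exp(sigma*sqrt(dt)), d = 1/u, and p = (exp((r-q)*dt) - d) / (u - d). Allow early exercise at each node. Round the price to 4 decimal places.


dt = T/N = 0.166667
u = exp(sigma*sqrt(dt)) = 1.139557; d = 1/u = 0.877534
p = (exp((r-q)*dt) - d) / (u - d) = 0.495477
Discount per step: exp(-r*dt) = 0.992693
Stock lattice S(k, i) with i counting down-moves:
  k=0: S(0,0) = 0.9600
  k=1: S(1,0) = 1.0940; S(1,1) = 0.8424
  k=2: S(2,0) = 1.2466; S(2,1) = 0.9600; S(2,2) = 0.7393
  k=3: S(3,0) = 1.4206; S(3,1) = 1.0940; S(3,2) = 0.8424; S(3,3) = 0.6487
Terminal payoffs V(N, i) = max(K - S_T, 0):
  V(3,0) = 0.000000; V(3,1) = 0.000000; V(3,2) = 0.177567; V(3,3) = 0.371271
Backward induction: V(k, i) = exp(-r*dt) * [p * V(k+1, i) + (1-p) * V(k+1, i+1)]; then take max(V_cont, immediate exercise) for American.
  V(2,0) = exp(-r*dt) * [p*0.000000 + (1-p)*0.000000] = 0.000000; exercise = 0.000000; V(2,0) = max -> 0.000000
  V(2,1) = exp(-r*dt) * [p*0.000000 + (1-p)*0.177567] = 0.088932; exercise = 0.060000; V(2,1) = max -> 0.088932
  V(2,2) = exp(-r*dt) * [p*0.177567 + (1-p)*0.371271] = 0.273284; exercise = 0.280737; V(2,2) = max -> 0.280737
  V(1,0) = exp(-r*dt) * [p*0.000000 + (1-p)*0.088932] = 0.044541; exercise = 0.000000; V(1,0) = max -> 0.044541
  V(1,1) = exp(-r*dt) * [p*0.088932 + (1-p)*0.280737] = 0.184345; exercise = 0.177567; V(1,1) = max -> 0.184345
  V(0,0) = exp(-r*dt) * [p*0.044541 + (1-p)*0.184345] = 0.114234; exercise = 0.060000; V(0,0) = max -> 0.114234

Answer: Price = V(0,0) = 0.1142


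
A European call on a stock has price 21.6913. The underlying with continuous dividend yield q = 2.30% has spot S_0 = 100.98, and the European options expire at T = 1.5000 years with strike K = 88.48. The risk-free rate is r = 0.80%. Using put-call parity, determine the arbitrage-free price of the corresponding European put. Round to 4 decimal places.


Put-call parity: C - P = S_0 * exp(-qT) - K * exp(-rT).
S_0 * exp(-qT) = 100.9800 * 0.96608834 = 97.55560054
K * exp(-rT) = 88.4800 * 0.98807171 = 87.42458515
P = C - S*exp(-qT) + K*exp(-rT)
P = 21.6913 - 97.55560054 + 87.42458515 = 11.5603

Answer: Put price = 11.5603


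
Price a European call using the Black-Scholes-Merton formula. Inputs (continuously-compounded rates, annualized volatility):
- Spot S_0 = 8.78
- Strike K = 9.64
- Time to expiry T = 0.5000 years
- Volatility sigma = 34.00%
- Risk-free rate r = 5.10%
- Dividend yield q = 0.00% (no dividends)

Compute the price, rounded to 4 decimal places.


d1 = (ln(S/K) + (r - q + 0.5*sigma^2) * T) / (sigma * sqrt(T)) = -0.16240455
d2 = d1 - sigma * sqrt(T) = -0.40282085
exp(-rT) = 0.97482238; exp(-qT) = 1.00000000
C = S_0 * exp(-qT) * N(d1) - K * exp(-rT) * N(d2)
N(d1) = 0.43549365; N(d2) = 0.34354001
C = 8.7800 * 1.00000000 * 0.43549365 - 9.6400 * 0.97482238 * 0.34354001 = 0.5953

Answer: Price = 0.5953


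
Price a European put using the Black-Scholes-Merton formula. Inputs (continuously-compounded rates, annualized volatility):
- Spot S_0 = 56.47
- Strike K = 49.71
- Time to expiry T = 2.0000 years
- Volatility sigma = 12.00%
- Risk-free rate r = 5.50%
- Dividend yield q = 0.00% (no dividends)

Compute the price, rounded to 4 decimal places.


d1 = (ln(S/K) + (r - q + 0.5*sigma^2) * T) / (sigma * sqrt(T)) = 1.48435504
d2 = d1 - sigma * sqrt(T) = 1.31464941
exp(-rT) = 0.89583414; exp(-qT) = 1.00000000
P = K * exp(-rT) * N(-d2) - S_0 * exp(-qT) * N(-d1)
N(-d1) = 0.06885738; N(-d2) = 0.09431388
P = 49.7100 * 0.89583414 * 0.09431388 - 56.4700 * 1.00000000 * 0.06885738 = 0.3116

Answer: Price = 0.3116


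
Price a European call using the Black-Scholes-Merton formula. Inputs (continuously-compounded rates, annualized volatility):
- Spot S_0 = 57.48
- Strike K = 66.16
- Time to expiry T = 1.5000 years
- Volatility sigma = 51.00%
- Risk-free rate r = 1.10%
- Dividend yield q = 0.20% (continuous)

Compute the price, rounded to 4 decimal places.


d1 = (ln(S/K) + (r - q + 0.5*sigma^2) * T) / (sigma * sqrt(T)) = 0.10876377
d2 = d1 - sigma * sqrt(T) = -0.51585612
exp(-rT) = 0.98363538; exp(-qT) = 0.99700450
C = S_0 * exp(-qT) * N(d1) - K * exp(-rT) * N(d2)
N(d1) = 0.54330507; N(d2) = 0.30297745
C = 57.4800 * 0.99700450 * 0.54330507 - 66.1600 * 0.98363538 * 0.30297745 = 11.4187

Answer: Price = 11.4187


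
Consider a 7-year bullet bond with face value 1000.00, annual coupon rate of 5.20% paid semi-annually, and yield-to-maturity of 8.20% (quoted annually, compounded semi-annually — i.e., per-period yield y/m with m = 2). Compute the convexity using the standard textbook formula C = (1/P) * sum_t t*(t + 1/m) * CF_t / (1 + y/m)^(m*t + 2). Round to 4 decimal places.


Answer: Convexity = 37.9711

Derivation:
Coupon per period c = face * coupon_rate / m = 26.000000
Periods per year m = 2; per-period yield y/m = 0.041000
Number of cashflows N = 14
Cashflows (t years, CF_t, discount factor 1/(1+y/m)^(m*t), PV):
  t = 0.5000: CF_t = 26.000000, DF = 0.960615, PV = 24.975985
  t = 1.0000: CF_t = 26.000000, DF = 0.922781, PV = 23.992300
  t = 1.5000: CF_t = 26.000000, DF = 0.886437, PV = 23.047359
  t = 2.0000: CF_t = 26.000000, DF = 0.851524, PV = 22.139634
  t = 2.5000: CF_t = 26.000000, DF = 0.817987, PV = 21.267660
  t = 3.0000: CF_t = 26.000000, DF = 0.785770, PV = 20.430028
  t = 3.5000: CF_t = 26.000000, DF = 0.754823, PV = 19.625388
  t = 4.0000: CF_t = 26.000000, DF = 0.725094, PV = 18.852438
  t = 4.5000: CF_t = 26.000000, DF = 0.696536, PV = 18.109930
  t = 5.0000: CF_t = 26.000000, DF = 0.669103, PV = 17.396667
  t = 5.5000: CF_t = 26.000000, DF = 0.642750, PV = 16.711496
  t = 6.0000: CF_t = 26.000000, DF = 0.617435, PV = 16.053310
  t = 6.5000: CF_t = 26.000000, DF = 0.593117, PV = 15.421047
  t = 7.0000: CF_t = 1026.000000, DF = 0.569757, PV = 584.570840
Price P = sum_t PV_t = 842.594081
Convexity numerator sum_t t*(t + 1/m) * CF_t / (1+y/m)^(m*t + 2):
  t = 0.5000: term = 11.523679
  t = 1.0000: term = 33.209450
  t = 1.5000: term = 63.802979
  t = 2.0000: term = 102.150142
  t = 2.5000: term = 147.190407
  t = 3.0000: term = 197.950595
  t = 3.5000: term = 253.539026
  t = 4.0000: term = 313.140008
  t = 4.5000: term = 376.008655
  t = 5.0000: term = 441.466027
  t = 5.5000: term = 508.894555
  t = 6.0000: term = 577.733754
  t = 6.5000: term = 647.476189
  t = 7.0000: term = 28320.113660
Convexity = (1/P) * sum = 31994.199125 / 842.594081 = 37.971070


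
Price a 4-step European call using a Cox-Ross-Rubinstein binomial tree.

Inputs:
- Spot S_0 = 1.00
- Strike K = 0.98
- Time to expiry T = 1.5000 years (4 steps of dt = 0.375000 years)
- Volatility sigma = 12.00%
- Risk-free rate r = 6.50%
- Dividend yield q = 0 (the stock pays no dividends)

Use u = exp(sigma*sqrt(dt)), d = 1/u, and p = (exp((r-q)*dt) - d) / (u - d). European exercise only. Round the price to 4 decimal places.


dt = T/N = 0.375000
u = exp(sigma*sqrt(dt)) = 1.076252; d = 1/u = 0.929150
p = (exp((r-q)*dt) - d) / (u - d) = 0.649375
Discount per step: exp(-r*dt) = 0.975920
Stock lattice S(k, i) with i counting down-moves:
  k=0: S(0,0) = 1.0000
  k=1: S(1,0) = 1.0763; S(1,1) = 0.9292
  k=2: S(2,0) = 1.1583; S(2,1) = 1.0000; S(2,2) = 0.8633
  k=3: S(3,0) = 1.2466; S(3,1) = 1.0763; S(3,2) = 0.9292; S(3,3) = 0.8022
  k=4: S(4,0) = 1.3417; S(4,1) = 1.1583; S(4,2) = 1.0000; S(4,3) = 0.8633; S(4,4) = 0.7453
Terminal payoffs V(N, i) = max(S_T - K, 0):
  V(4,0) = 0.361702; V(4,1) = 0.178319; V(4,2) = 0.020000; V(4,3) = 0.000000; V(4,4) = 0.000000
Backward induction: V(k, i) = exp(-r*dt) * [p * V(k+1, i) + (1-p) * V(k+1, i+1)].
  V(3,0) = exp(-r*dt) * [p*0.361702 + (1-p)*0.178319] = 0.290241
  V(3,1) = exp(-r*dt) * [p*0.178319 + (1-p)*0.020000] = 0.119851
  V(3,2) = exp(-r*dt) * [p*0.020000 + (1-p)*0.000000] = 0.012675
  V(3,3) = exp(-r*dt) * [p*0.000000 + (1-p)*0.000000] = 0.000000
  V(2,0) = exp(-r*dt) * [p*0.290241 + (1-p)*0.119851] = 0.224948
  V(2,1) = exp(-r*dt) * [p*0.119851 + (1-p)*0.012675] = 0.080291
  V(2,2) = exp(-r*dt) * [p*0.012675 + (1-p)*0.000000] = 0.008032
  V(1,0) = exp(-r*dt) * [p*0.224948 + (1-p)*0.080291] = 0.170032
  V(1,1) = exp(-r*dt) * [p*0.080291 + (1-p)*0.008032] = 0.053632
  V(0,0) = exp(-r*dt) * [p*0.170032 + (1-p)*0.053632] = 0.126108

Answer: Price = V(0,0) = 0.1261


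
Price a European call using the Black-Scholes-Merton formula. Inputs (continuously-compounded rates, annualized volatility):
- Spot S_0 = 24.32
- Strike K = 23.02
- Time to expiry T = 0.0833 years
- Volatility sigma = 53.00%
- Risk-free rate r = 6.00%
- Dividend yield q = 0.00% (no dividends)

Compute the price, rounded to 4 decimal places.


Answer: Price = 2.2558

Derivation:
d1 = (ln(S/K) + (r - q + 0.5*sigma^2) * T) / (sigma * sqrt(T)) = 0.46829078
d2 = d1 - sigma * sqrt(T) = 0.31532357
exp(-rT) = 0.99501447; exp(-qT) = 1.00000000
C = S_0 * exp(-qT) * N(d1) - K * exp(-rT) * N(d2)
N(d1) = 0.68021167; N(d2) = 0.62374200
C = 24.3200 * 1.00000000 * 0.68021167 - 23.0200 * 0.99501447 * 0.62374200 = 2.2558


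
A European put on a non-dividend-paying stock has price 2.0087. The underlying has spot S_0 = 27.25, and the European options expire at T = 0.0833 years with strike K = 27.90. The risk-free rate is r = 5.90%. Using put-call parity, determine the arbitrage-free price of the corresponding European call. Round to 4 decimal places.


Put-call parity: C - P = S_0 * exp(-qT) - K * exp(-rT).
S_0 * exp(-qT) = 27.2500 * 1.00000000 = 27.25000000
K * exp(-rT) = 27.9000 * 0.99509736 = 27.76321627
C = P + S*exp(-qT) - K*exp(-rT)
C = 2.0087 + 27.25000000 - 27.76321627 = 1.4955

Answer: Call price = 1.4955


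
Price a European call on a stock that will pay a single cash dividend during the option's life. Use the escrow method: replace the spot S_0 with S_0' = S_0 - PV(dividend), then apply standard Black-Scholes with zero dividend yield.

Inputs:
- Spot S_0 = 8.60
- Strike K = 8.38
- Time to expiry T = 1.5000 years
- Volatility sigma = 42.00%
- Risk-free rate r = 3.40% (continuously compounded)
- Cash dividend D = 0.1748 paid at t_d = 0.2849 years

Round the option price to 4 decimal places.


PV(D) = D * exp(-r * t_d) = 0.1748 * 0.99036016 = 0.17311496
S_0' = S_0 - PV(D) = 8.6000 - 0.17311496 = 8.42688504
d1 = (ln(S_0'/K) + (r + sigma^2/2)*T) / (sigma*sqrt(T)) = 0.36718878
d2 = d1 - sigma*sqrt(T) = -0.14720407
exp(-rT) = 0.95027867
N(d1) = 0.64326090; N(d2) = 0.44148548
C = S_0' * N(d1) - K * exp(-rT) * N(d2) = 8.42688504 * 0.64326090 - 8.3800 * 0.95027867 * 0.44148548 = 1.9050

Answer: Price = 1.9050


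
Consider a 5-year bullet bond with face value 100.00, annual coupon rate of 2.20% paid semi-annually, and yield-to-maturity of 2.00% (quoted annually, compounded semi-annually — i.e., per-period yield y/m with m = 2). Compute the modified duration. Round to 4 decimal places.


Answer: Modified duration = 4.7164

Derivation:
Coupon per period c = face * coupon_rate / m = 1.100000
Periods per year m = 2; per-period yield y/m = 0.010000
Number of cashflows N = 10
Cashflows (t years, CF_t, discount factor 1/(1+y/m)^(m*t), PV):
  t = 0.5000: CF_t = 1.100000, DF = 0.990099, PV = 1.089109
  t = 1.0000: CF_t = 1.100000, DF = 0.980296, PV = 1.078326
  t = 1.5000: CF_t = 1.100000, DF = 0.970590, PV = 1.067649
  t = 2.0000: CF_t = 1.100000, DF = 0.960980, PV = 1.057078
  t = 2.5000: CF_t = 1.100000, DF = 0.951466, PV = 1.046612
  t = 3.0000: CF_t = 1.100000, DF = 0.942045, PV = 1.036250
  t = 3.5000: CF_t = 1.100000, DF = 0.932718, PV = 1.025990
  t = 4.0000: CF_t = 1.100000, DF = 0.923483, PV = 1.015832
  t = 4.5000: CF_t = 1.100000, DF = 0.914340, PV = 1.005774
  t = 5.0000: CF_t = 101.100000, DF = 0.905287, PV = 91.524511
Price P = sum_t PV_t = 100.947130
First compute Macaulay numerator sum_t t * PV_t:
  t * PV_t at t = 0.5000: 0.544554
  t * PV_t at t = 1.0000: 1.078326
  t * PV_t at t = 1.5000: 1.601474
  t * PV_t at t = 2.0000: 2.114157
  t * PV_t at t = 2.5000: 2.616531
  t * PV_t at t = 3.0000: 3.108749
  t * PV_t at t = 3.5000: 3.590965
  t * PV_t at t = 4.0000: 4.063326
  t * PV_t at t = 4.5000: 4.525982
  t * PV_t at t = 5.0000: 457.622556
Macaulay duration D = 480.866619 / 100.947130 = 4.763549
Modified duration = D / (1 + y/m) = 4.763549 / (1 + 0.010000) = 4.716385


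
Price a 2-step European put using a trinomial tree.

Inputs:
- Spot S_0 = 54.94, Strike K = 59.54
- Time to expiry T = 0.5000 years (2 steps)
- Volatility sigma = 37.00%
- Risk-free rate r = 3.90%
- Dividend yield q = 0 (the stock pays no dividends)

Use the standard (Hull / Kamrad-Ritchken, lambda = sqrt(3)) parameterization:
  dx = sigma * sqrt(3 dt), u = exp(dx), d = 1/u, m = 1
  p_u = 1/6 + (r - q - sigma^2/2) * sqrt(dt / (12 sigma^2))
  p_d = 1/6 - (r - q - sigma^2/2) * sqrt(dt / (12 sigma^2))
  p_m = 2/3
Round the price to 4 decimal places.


Answer: Price = V(0,0) = 7.7872

Derivation:
dt = T/N = 0.250000; dx = sigma*sqrt(3*dt) = 0.320429
u = exp(dx) = 1.377719; d = 1/u = 0.725837
p_u = 0.155178, p_m = 0.666667, p_d = 0.178155
Discount per step: exp(-r*dt) = 0.990297
Stock lattice S(k, j) with j the centered position index:
  k=0: S(0,+0) = 54.9400
  k=1: S(1,-1) = 39.8775; S(1,+0) = 54.9400; S(1,+1) = 75.6919
  k=2: S(2,-2) = 28.9446; S(2,-1) = 39.8775; S(2,+0) = 54.9400; S(2,+1) = 75.6919; S(2,+2) = 104.2822
Terminal payoffs V(N, j) = max(K - S_T, 0):
  V(2,-2) = 30.595422; V(2,-1) = 19.662499; V(2,+0) = 4.600000; V(2,+1) = 0.000000; V(2,+2) = 0.000000
Backward induction: V(k, j) = exp(-r*dt) * [p_u * V(k+1, j+1) + p_m * V(k+1, j) + p_d * V(k+1, j-1)]
  V(1,-1) = exp(-r*dt) * [p_u*4.600000 + p_m*19.662499 + p_d*30.595422] = 19.085887
  V(1,+0) = exp(-r*dt) * [p_u*0.000000 + p_m*4.600000 + p_d*19.662499] = 6.505899
  V(1,+1) = exp(-r*dt) * [p_u*0.000000 + p_m*0.000000 + p_d*4.600000] = 0.811562
  V(0,+0) = exp(-r*dt) * [p_u*0.811562 + p_m*6.505899 + p_d*19.085887] = 7.787156


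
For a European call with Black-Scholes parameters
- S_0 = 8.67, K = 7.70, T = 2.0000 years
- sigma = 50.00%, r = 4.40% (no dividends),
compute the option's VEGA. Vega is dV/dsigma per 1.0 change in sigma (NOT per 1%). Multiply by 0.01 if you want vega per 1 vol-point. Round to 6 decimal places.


Answer: Vega = 3.970834

Derivation:
d1 = 0.6457984481; d2 = -0.0613083331
phi(d1) = 0.3238527470; exp(-qT) = 1.0000000000; exp(-rT) = 0.9157608767
Vega = S * exp(-qT) * phi(d1) * sqrt(T) = 8.6700 * 1.0000000000 * 0.3238527470 * 1.4142135624 = 3.970834


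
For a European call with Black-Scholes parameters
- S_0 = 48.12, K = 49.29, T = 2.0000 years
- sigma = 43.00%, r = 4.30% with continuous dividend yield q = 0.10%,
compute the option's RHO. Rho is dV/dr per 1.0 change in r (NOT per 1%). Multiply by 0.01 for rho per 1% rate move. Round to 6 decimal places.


d1 = 0.4026836144; d2 = -0.2054282174
phi(d1) = 0.3678737097; exp(-qT) = 0.9980019987; exp(-rT) = 0.9175942312
N(d2) = 0.4186187880
Rho = K*T*exp(-rT)*N(d2) = 49.2900 * 2.0000 * 0.9175942312 * 0.4186187880 = 37.866765

Answer: Rho = 37.866765


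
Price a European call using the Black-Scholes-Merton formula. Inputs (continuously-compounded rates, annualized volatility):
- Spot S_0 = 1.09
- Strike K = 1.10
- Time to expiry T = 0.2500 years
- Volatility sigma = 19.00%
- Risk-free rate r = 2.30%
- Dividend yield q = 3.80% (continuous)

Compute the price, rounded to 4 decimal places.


d1 = (ln(S/K) + (r - q + 0.5*sigma^2) * T) / (sigma * sqrt(T)) = -0.08810509
d2 = d1 - sigma * sqrt(T) = -0.18310509
exp(-rT) = 0.99426650; exp(-qT) = 0.99054498
C = S_0 * exp(-qT) * N(d1) - K * exp(-rT) * N(d2)
N(d1) = 0.46489658; N(d2) = 0.42735778
C = 1.0900 * 0.99054498 * 0.46489658 - 1.1000 * 0.99426650 * 0.42735778 = 0.0345

Answer: Price = 0.0345


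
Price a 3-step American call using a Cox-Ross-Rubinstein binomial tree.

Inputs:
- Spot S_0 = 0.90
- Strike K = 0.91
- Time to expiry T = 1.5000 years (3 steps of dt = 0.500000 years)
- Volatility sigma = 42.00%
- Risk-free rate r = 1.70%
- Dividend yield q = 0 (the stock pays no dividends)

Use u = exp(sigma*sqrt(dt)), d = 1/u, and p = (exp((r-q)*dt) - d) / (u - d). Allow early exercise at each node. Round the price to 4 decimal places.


dt = T/N = 0.500000
u = exp(sigma*sqrt(dt)) = 1.345795; d = 1/u = 0.743055
p = (exp((r-q)*dt) - d) / (u - d) = 0.440457
Discount per step: exp(-r*dt) = 0.991536
Stock lattice S(k, i) with i counting down-moves:
  k=0: S(0,0) = 0.9000
  k=1: S(1,0) = 1.2112; S(1,1) = 0.6687
  k=2: S(2,0) = 1.6300; S(2,1) = 0.9000; S(2,2) = 0.4969
  k=3: S(3,0) = 2.1937; S(3,1) = 1.2112; S(3,2) = 0.6687; S(3,3) = 0.3692
Terminal payoffs V(N, i) = max(S_T - K, 0):
  V(3,0) = 1.283710; V(3,1) = 0.301215; V(3,2) = 0.000000; V(3,3) = 0.000000
Backward induction: V(k, i) = exp(-r*dt) * [p * V(k+1, i) + (1-p) * V(k+1, i+1)]; then take max(V_cont, immediate exercise) for American.
  V(2,0) = exp(-r*dt) * [p*1.283710 + (1-p)*0.301215] = 0.727750; exercise = 0.720048; V(2,0) = max -> 0.727750
  V(2,1) = exp(-r*dt) * [p*0.301215 + (1-p)*0.000000] = 0.131550; exercise = 0.000000; V(2,1) = max -> 0.131550
  V(2,2) = exp(-r*dt) * [p*0.000000 + (1-p)*0.000000] = 0.000000; exercise = 0.000000; V(2,2) = max -> 0.000000
  V(1,0) = exp(-r*dt) * [p*0.727750 + (1-p)*0.131550] = 0.390814; exercise = 0.301215; V(1,0) = max -> 0.390814
  V(1,1) = exp(-r*dt) * [p*0.131550 + (1-p)*0.000000] = 0.057452; exercise = 0.000000; V(1,1) = max -> 0.057452
  V(0,0) = exp(-r*dt) * [p*0.390814 + (1-p)*0.057452] = 0.202554; exercise = 0.000000; V(0,0) = max -> 0.202554

Answer: Price = V(0,0) = 0.2026


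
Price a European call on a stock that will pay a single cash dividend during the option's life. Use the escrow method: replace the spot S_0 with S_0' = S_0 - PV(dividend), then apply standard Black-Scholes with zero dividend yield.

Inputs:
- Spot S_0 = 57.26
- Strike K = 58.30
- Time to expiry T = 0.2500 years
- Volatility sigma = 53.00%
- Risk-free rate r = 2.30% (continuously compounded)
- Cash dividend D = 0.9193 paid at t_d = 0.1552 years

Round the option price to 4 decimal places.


Answer: Price = 5.2482

Derivation:
PV(D) = D * exp(-r * t_d) = 0.9193 * 0.99643676 = 0.91602432
S_0' = S_0 - PV(D) = 57.2600 - 0.91602432 = 56.34397568
d1 = (ln(S_0'/K) + (r + sigma^2/2)*T) / (sigma*sqrt(T)) = 0.02541786
d2 = d1 - sigma*sqrt(T) = -0.23958214
exp(-rT) = 0.99426650
N(d1) = 0.51013917; N(d2) = 0.40532711
C = S_0' * N(d1) - K * exp(-rT) * N(d2) = 56.34397568 * 0.51013917 - 58.3000 * 0.99426650 * 0.40532711 = 5.2482


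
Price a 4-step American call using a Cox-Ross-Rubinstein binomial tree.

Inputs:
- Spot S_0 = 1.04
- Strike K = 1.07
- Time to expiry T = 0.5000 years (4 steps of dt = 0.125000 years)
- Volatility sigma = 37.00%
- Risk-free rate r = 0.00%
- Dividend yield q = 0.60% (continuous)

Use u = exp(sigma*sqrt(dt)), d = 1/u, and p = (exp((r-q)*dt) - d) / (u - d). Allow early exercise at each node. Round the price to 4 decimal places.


Answer: Price = V(0,0) = 0.0923

Derivation:
dt = T/N = 0.125000
u = exp(sigma*sqrt(dt)) = 1.139757; d = 1/u = 0.877380
p = (exp((r-q)*dt) - d) / (u - d) = 0.464485
Discount per step: exp(-r*dt) = 1.000000
Stock lattice S(k, i) with i counting down-moves:
  k=0: S(0,0) = 1.0400
  k=1: S(1,0) = 1.1853; S(1,1) = 0.9125
  k=2: S(2,0) = 1.3510; S(2,1) = 1.0400; S(2,2) = 0.8006
  k=3: S(3,0) = 1.5398; S(3,1) = 1.1853; S(3,2) = 0.9125; S(3,3) = 0.7024
  k=4: S(4,0) = 1.7550; S(4,1) = 1.3510; S(4,2) = 1.0400; S(4,3) = 0.8006; S(4,4) = 0.6163
Terminal payoffs V(N, i) = max(S_T - K, 0):
  V(4,0) = 0.685019; V(4,1) = 0.281007; V(4,2) = 0.000000; V(4,3) = 0.000000; V(4,4) = 0.000000
Backward induction: V(k, i) = exp(-r*dt) * [p * V(k+1, i) + (1-p) * V(k+1, i+1)]; then take max(V_cont, immediate exercise) for American.
  V(3,0) = exp(-r*dt) * [p*0.685019 + (1-p)*0.281007] = 0.468665; exercise = 0.469819; V(3,0) = max -> 0.469819
  V(3,1) = exp(-r*dt) * [p*0.281007 + (1-p)*0.000000] = 0.130524; exercise = 0.115347; V(3,1) = max -> 0.130524
  V(3,2) = exp(-r*dt) * [p*0.000000 + (1-p)*0.000000] = 0.000000; exercise = 0.000000; V(3,2) = max -> 0.000000
  V(3,3) = exp(-r*dt) * [p*0.000000 + (1-p)*0.000000] = 0.000000; exercise = 0.000000; V(3,3) = max -> 0.000000
  V(2,0) = exp(-r*dt) * [p*0.469819 + (1-p)*0.130524] = 0.288121; exercise = 0.281007; V(2,0) = max -> 0.288121
  V(2,1) = exp(-r*dt) * [p*0.130524 + (1-p)*0.000000] = 0.060626; exercise = 0.000000; V(2,1) = max -> 0.060626
  V(2,2) = exp(-r*dt) * [p*0.000000 + (1-p)*0.000000] = 0.000000; exercise = 0.000000; V(2,2) = max -> 0.000000
  V(1,0) = exp(-r*dt) * [p*0.288121 + (1-p)*0.060626] = 0.166295; exercise = 0.115347; V(1,0) = max -> 0.166295
  V(1,1) = exp(-r*dt) * [p*0.060626 + (1-p)*0.000000] = 0.028160; exercise = 0.000000; V(1,1) = max -> 0.028160
  V(0,0) = exp(-r*dt) * [p*0.166295 + (1-p)*0.028160] = 0.092322; exercise = 0.000000; V(0,0) = max -> 0.092322


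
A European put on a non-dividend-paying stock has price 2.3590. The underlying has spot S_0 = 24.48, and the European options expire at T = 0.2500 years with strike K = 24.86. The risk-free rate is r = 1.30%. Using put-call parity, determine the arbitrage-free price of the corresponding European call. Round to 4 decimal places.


Put-call parity: C - P = S_0 * exp(-qT) - K * exp(-rT).
S_0 * exp(-qT) = 24.4800 * 1.00000000 = 24.48000000
K * exp(-rT) = 24.8600 * 0.99675528 = 24.77933615
C = P + S*exp(-qT) - K*exp(-rT)
C = 2.3590 + 24.48000000 - 24.77933615 = 2.0597

Answer: Call price = 2.0597


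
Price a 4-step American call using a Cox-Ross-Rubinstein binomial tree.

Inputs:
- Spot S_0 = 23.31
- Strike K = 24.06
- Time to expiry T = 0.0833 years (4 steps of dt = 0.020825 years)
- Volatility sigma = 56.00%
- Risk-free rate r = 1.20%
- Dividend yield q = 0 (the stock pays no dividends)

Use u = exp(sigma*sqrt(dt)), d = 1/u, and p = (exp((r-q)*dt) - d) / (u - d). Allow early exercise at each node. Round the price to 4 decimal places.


Answer: Price = V(0,0) = 1.2087

Derivation:
dt = T/N = 0.020825
u = exp(sigma*sqrt(dt)) = 1.084168; d = 1/u = 0.922366
p = (exp((r-q)*dt) - d) / (u - d) = 0.481352
Discount per step: exp(-r*dt) = 0.999750
Stock lattice S(k, i) with i counting down-moves:
  k=0: S(0,0) = 23.3100
  k=1: S(1,0) = 25.2720; S(1,1) = 21.5004
  k=2: S(2,0) = 27.3990; S(2,1) = 23.3100; S(2,2) = 19.8312
  k=3: S(3,0) = 29.7052; S(3,1) = 25.2720; S(3,2) = 21.5004; S(3,3) = 18.2916
  k=4: S(4,0) = 32.2054; S(4,1) = 27.3990; S(4,2) = 23.3100; S(4,3) = 19.8312; S(4,4) = 16.8716
Terminal payoffs V(N, i) = max(S_T - K, 0):
  V(4,0) = 8.145393; V(4,1) = 3.339046; V(4,2) = 0.000000; V(4,3) = 0.000000; V(4,4) = 0.000000
Backward induction: V(k, i) = exp(-r*dt) * [p * V(k+1, i) + (1-p) * V(k+1, i+1)]; then take max(V_cont, immediate exercise) for American.
  V(3,0) = exp(-r*dt) * [p*8.145393 + (1-p)*3.339046] = 5.651181; exercise = 5.645169; V(3,0) = max -> 5.651181
  V(3,1) = exp(-r*dt) * [p*3.339046 + (1-p)*0.000000] = 1.606856; exercise = 1.211956; V(3,1) = max -> 1.606856
  V(3,2) = exp(-r*dt) * [p*0.000000 + (1-p)*0.000000] = 0.000000; exercise = 0.000000; V(3,2) = max -> 0.000000
  V(3,3) = exp(-r*dt) * [p*0.000000 + (1-p)*0.000000] = 0.000000; exercise = 0.000000; V(3,3) = max -> 0.000000
  V(2,0) = exp(-r*dt) * [p*5.651181 + (1-p)*1.606856] = 3.552714; exercise = 3.339046; V(2,0) = max -> 3.552714
  V(2,1) = exp(-r*dt) * [p*1.606856 + (1-p)*0.000000] = 0.773271; exercise = 0.000000; V(2,1) = max -> 0.773271
  V(2,2) = exp(-r*dt) * [p*0.000000 + (1-p)*0.000000] = 0.000000; exercise = 0.000000; V(2,2) = max -> 0.000000
  V(1,0) = exp(-r*dt) * [p*3.552714 + (1-p)*0.773271] = 2.110635; exercise = 1.211956; V(1,0) = max -> 2.110635
  V(1,1) = exp(-r*dt) * [p*0.773271 + (1-p)*0.000000] = 0.372123; exercise = 0.000000; V(1,1) = max -> 0.372123
  V(0,0) = exp(-r*dt) * [p*2.110635 + (1-p)*0.372123] = 1.208658; exercise = 0.000000; V(0,0) = max -> 1.208658
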